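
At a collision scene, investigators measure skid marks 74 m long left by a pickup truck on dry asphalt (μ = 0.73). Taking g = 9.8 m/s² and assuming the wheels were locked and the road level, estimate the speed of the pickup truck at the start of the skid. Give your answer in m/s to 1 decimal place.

Deceleration a = μg = 0.73 × 9.8 = 7.154 m/s².
v = √(2a·d) = √(2 × 7.154 × 74) = √1058.792 = 32.5391 m/s.

Initial speed ≈ 32.5 m/s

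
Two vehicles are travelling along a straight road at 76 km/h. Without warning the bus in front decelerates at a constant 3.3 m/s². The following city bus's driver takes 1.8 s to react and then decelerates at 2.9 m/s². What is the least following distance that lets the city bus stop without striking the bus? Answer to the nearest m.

76 km/h ÷ 3.6 = 21.1111 m/s.
Leader travels v²/(2a_L) = 445.679 / 6.600 = 67.527 m before stopping.
Follower covers v·t_r = 21.1111 × 1.8 = 38.000 m while reacting, then v²/(2a_F) = 445.679 / 5.800 = 76.841 m while braking, for a total of 38.000 + 76.841 = 114.841 m.
Since a_F ≤ a_L and the follower starts braking later, the follower is never slower than the leader, so the closest approach is when both have stopped.
Minimum gap = 114.841 − 67.527 = 47.314 m.

Minimum gap ≈ 47 m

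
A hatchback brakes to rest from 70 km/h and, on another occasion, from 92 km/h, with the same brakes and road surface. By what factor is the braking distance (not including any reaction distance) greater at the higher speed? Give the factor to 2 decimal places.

Factor ≈ 1.73

Braking distance d = v²/(2a), so with a fixed, d ∝ v².
Factor = (92/70)² = 1.3143² = 1.7274.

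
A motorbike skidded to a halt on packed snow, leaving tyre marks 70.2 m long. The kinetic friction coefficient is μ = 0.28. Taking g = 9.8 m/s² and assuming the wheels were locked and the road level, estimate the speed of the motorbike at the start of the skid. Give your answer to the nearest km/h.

Deceleration a = μg = 0.28 × 9.8 = 2.744 m/s².
v = √(2a·d) = √(2 × 2.744 × 70.2) = √385.258 = 19.6280 m/s.
= 19.6280 × 3.6 = 70.661 km/h.

Initial speed ≈ 71 km/h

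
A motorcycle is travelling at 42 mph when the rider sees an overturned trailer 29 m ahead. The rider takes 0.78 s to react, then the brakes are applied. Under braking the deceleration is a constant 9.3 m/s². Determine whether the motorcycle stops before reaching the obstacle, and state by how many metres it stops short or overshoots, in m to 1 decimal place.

42 mph × 0.44704 = 18.7757 m/s.
Reaction distance = 18.7757 × 0.78 = 14.645 m.
Braking distance = v²/(2a) = 352.527 / 18.600 = 18.953 m.
Total stopping distance = 14.645 + 18.953 = 33.598 m, vs 29 m available — it cannot stop in time and overshoots by 33.598 − 29 = 4.598 m.

No — it overshoots by 4.6 m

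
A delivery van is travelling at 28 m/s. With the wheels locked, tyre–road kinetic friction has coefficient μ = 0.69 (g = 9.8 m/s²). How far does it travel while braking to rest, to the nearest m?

a = μg = 0.69 × 9.8 = 6.762 m/s².
Braking distance = v²/(2a) = 28.0000² / (2 × 6.762) = 784.000 / 13.524 = 57.971 m.

Braking distance ≈ 58 m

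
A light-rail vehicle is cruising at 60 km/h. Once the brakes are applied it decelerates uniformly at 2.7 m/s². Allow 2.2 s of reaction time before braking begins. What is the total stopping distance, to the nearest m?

60 km/h ÷ 3.6 = 16.6667 m/s.
Reaction distance = v·t_r = 16.6667 × 2.2 = 36.667 m.
Braking distance = v²/(2a) = 16.6667² / (2 × 2.700) = 277.779 / 5.400 = 51.441 m.
Total = 36.667 + 51.441 = 88.108 m.

Total stopping distance ≈ 88 m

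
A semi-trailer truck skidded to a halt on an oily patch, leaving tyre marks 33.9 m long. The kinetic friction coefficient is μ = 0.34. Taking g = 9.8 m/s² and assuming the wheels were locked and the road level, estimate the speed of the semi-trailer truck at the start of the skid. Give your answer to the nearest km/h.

Deceleration a = μg = 0.34 × 9.8 = 3.332 m/s².
v = √(2a·d) = √(2 × 3.332 × 33.9) = √225.910 = 15.0303 m/s.
= 15.0303 × 3.6 = 54.109 km/h.

Initial speed ≈ 54 km/h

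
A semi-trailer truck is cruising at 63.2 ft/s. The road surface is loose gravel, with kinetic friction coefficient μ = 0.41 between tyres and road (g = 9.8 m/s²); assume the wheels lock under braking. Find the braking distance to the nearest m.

Braking distance ≈ 46 m

63.2 ft/s × 0.3048 = 19.2634 m/s.
a = μg = 0.41 × 9.8 = 4.018 m/s².
Braking distance = v²/(2a) = 19.2634² / (2 × 4.018) = 371.079 / 8.036 = 46.177 m.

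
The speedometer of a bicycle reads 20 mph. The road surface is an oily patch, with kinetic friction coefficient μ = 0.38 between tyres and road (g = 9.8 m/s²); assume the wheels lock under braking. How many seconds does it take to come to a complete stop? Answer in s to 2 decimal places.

20 mph × 0.44704 = 8.9408 m/s.
a = μg = 0.38 × 9.8 = 3.724 m/s².
Braking time = v/a = 8.9408 / 3.724 = 2.401 s.

Braking time ≈ 2.40 s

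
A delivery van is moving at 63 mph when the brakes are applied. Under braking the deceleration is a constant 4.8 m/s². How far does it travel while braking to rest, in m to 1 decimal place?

Braking distance ≈ 82.6 m

63 mph × 0.44704 = 28.1635 m/s.
Braking distance = v²/(2a) = 28.1635² / (2 × 4.800) = 793.183 / 9.600 = 82.623 m.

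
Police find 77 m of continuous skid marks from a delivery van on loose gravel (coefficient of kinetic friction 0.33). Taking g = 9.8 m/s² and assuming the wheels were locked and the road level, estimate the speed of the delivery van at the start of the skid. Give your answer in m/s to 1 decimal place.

Deceleration a = μg = 0.33 × 9.8 = 3.234 m/s².
v = √(2a·d) = √(2 × 3.234 × 77) = √498.036 = 22.3167 m/s.

Initial speed ≈ 22.3 m/s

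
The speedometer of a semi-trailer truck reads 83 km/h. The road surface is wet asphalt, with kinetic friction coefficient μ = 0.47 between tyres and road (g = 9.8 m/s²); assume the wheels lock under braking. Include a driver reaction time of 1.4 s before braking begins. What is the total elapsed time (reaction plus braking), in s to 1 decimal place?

83 km/h ÷ 3.6 = 23.0556 m/s.
a = μg = 0.47 × 9.8 = 4.606 m/s².
Braking time = v/a = 23.0556 / 4.606 = 5.006 s.
Total = 1.4 + 5.006 = 6.406 s.

Total time ≈ 6.4 s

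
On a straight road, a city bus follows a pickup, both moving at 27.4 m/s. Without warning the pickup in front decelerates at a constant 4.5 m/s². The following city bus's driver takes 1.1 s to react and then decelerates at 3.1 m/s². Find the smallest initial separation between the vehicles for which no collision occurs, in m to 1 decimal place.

Minimum gap ≈ 67.8 m

Leader travels v²/(2a_L) = 750.760 / 9.000 = 83.418 m before stopping.
Follower covers v·t_r = 27.4000 × 1.1 = 30.140 m while reacting, then v²/(2a_F) = 750.760 / 6.200 = 121.090 m while braking, for a total of 30.140 + 121.090 = 151.230 m.
Since a_F ≤ a_L and the follower starts braking later, the follower is never slower than the leader, so the closest approach is when both have stopped.
Minimum gap = 151.230 − 83.418 = 67.812 m.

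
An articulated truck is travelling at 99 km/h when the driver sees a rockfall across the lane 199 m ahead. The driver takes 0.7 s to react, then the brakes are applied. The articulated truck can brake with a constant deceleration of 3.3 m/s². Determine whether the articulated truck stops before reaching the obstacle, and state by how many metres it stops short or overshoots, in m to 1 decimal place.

Yes — it stops 65.2 m short of the obstacle

99 km/h ÷ 3.6 = 27.5000 m/s.
Reaction distance = 27.5000 × 0.7 = 19.250 m.
Braking distance = v²/(2a) = 756.250 / 6.600 = 114.583 m.
Total stopping distance = 19.250 + 114.583 = 133.833 m, vs 199 m available — it stops with 199 − 133.833 = 65.167 m to spare.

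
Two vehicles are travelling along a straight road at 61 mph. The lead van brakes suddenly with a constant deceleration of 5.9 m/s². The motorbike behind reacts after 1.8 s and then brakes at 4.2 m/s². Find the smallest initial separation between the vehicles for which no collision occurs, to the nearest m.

Minimum gap ≈ 75 m

61 mph × 0.44704 = 27.2694 m/s.
Leader travels v²/(2a_L) = 743.620 / 11.800 = 63.019 m before stopping.
Follower covers v·t_r = 27.2694 × 1.8 = 49.085 m while reacting, then v²/(2a_F) = 743.620 / 8.400 = 88.526 m while braking, for a total of 49.085 + 88.526 = 137.611 m.
Since a_F ≤ a_L and the follower starts braking later, the follower is never slower than the leader, so the closest approach is when both have stopped.
Minimum gap = 137.611 − 63.019 = 74.592 m.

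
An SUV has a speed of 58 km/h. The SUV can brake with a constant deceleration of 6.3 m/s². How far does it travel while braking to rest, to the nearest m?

Braking distance ≈ 21 m

58 km/h ÷ 3.6 = 16.1111 m/s.
Braking distance = v²/(2a) = 16.1111² / (2 × 6.300) = 259.568 / 12.600 = 20.601 m.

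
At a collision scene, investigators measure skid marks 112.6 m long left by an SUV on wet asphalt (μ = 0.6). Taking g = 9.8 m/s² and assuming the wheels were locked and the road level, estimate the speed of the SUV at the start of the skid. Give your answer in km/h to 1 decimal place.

Initial speed ≈ 131.0 km/h

Deceleration a = μg = 0.6 × 9.8 = 5.880 m/s².
v = √(2a·d) = √(2 × 5.880 × 112.6) = √1324.176 = 36.3892 m/s.
= 36.3892 × 3.6 = 131.001 km/h.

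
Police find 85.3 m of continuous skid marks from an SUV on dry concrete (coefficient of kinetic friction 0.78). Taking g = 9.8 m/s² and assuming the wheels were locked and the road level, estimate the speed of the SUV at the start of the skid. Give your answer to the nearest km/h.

Deceleration a = μg = 0.78 × 9.8 = 7.644 m/s².
v = √(2a·d) = √(2 × 7.644 × 85.3) = √1304.066 = 36.1119 m/s.
= 36.1119 × 3.6 = 130.003 km/h.

Initial speed ≈ 130 km/h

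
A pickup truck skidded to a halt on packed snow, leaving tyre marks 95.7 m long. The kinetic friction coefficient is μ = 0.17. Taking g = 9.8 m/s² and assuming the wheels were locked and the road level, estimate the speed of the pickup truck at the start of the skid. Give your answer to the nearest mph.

Deceleration a = μg = 0.17 × 9.8 = 1.666 m/s².
v = √(2a·d) = √(2 × 1.666 × 95.7) = √318.872 = 17.8570 m/s.
= 17.8570 ÷ 0.44704 = 39.945 mph.

Initial speed ≈ 40 mph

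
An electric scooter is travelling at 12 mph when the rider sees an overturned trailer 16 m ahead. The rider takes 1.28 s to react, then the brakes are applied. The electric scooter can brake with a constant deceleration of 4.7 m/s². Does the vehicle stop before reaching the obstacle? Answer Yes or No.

12 mph × 0.44704 = 5.3645 m/s.
Reaction distance = 5.3645 × 1.28 = 6.867 m.
Braking distance = v²/(2a) = 28.778 / 9.400 = 3.061 m.
Total stopping distance = 6.867 + 3.061 = 9.928 m, vs 16 m available — it stops with 16 − 9.928 = 6.072 m to spare.

Yes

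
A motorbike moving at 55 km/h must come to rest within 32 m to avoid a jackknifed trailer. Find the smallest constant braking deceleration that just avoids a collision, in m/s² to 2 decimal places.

Required deceleration ≈ 3.65 m/s²

55 km/h ÷ 3.6 = 15.2778 m/s.
v² = 2a·d ⇒ a = v²/(2d) = 15.2778² / (2 × 32.000) = 233.411 / 64.000 = 3.6470 m/s².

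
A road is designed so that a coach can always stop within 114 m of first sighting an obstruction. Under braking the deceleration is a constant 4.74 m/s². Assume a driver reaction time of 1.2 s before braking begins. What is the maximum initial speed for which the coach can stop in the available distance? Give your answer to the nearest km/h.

Stopping distance: v·t_r + v²/(2a) = 114 with t_r = 1.2 s and a = 4.740 m/s².
So v² + 11.376 v − 1080.72 = 0.
Positive root: v = −a·t_r + √((a·t_r)² + 2a·d) = −5.688 + √(32.353 + 1080.72) = 27.6747 m/s.
27.6747 m/s × 3.6 = 99.629 km/h.

Maximum speed ≈ 100 km/h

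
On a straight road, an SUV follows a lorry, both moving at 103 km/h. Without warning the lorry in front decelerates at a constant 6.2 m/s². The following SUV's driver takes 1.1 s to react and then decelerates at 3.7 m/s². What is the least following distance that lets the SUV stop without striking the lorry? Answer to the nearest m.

Minimum gap ≈ 76 m

103 km/h ÷ 3.6 = 28.6111 m/s.
Leader travels v²/(2a_L) = 818.595 / 12.400 = 66.016 m before stopping.
Follower covers v·t_r = 28.6111 × 1.1 = 31.472 m while reacting, then v²/(2a_F) = 818.595 / 7.400 = 110.621 m while braking, for a total of 31.472 + 110.621 = 142.093 m.
Since a_F ≤ a_L and the follower starts braking later, the follower is never slower than the leader, so the closest approach is when both have stopped.
Minimum gap = 142.093 − 66.016 = 76.077 m.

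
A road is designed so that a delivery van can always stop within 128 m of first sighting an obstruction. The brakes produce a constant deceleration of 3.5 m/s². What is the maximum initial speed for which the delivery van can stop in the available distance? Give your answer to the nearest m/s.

Maximum speed ≈ 30 m/s

v²/(2a) = d ⇒ v = √(2 × 3.500 × 128) = √896.00 = 29.9333 m/s.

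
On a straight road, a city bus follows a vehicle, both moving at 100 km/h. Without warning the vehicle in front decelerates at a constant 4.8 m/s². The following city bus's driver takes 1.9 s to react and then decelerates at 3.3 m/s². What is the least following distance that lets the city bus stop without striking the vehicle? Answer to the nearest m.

100 km/h ÷ 3.6 = 27.7778 m/s.
Leader travels v²/(2a_L) = 771.606 / 9.600 = 80.376 m before stopping.
Follower covers v·t_r = 27.7778 × 1.9 = 52.778 m while reacting, then v²/(2a_F) = 771.606 / 6.600 = 116.910 m while braking, for a total of 52.778 + 116.910 = 169.688 m.
Since a_F ≤ a_L and the follower starts braking later, the follower is never slower than the leader, so the closest approach is when both have stopped.
Minimum gap = 169.688 − 80.376 = 89.312 m.

Minimum gap ≈ 89 m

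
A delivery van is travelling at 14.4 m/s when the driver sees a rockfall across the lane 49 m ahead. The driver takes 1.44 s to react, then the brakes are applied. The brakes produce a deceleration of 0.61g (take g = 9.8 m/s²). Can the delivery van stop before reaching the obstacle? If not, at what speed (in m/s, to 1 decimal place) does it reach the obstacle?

a = 0.61 × 9.8 = 5.978 m/s².
Reaction distance = 14.4000 × 1.44 = 20.736 m.
Braking distance = v²/(2a) = 207.360 / 11.956 = 17.344 m.
Total stopping distance = 20.736 + 17.344 = 38.080 m, vs 49 m available — it stops with 49 − 38.080 = 10.920 m to spare.

Yes — it stops about 10.9 m short of the obstacle, so it never reaches it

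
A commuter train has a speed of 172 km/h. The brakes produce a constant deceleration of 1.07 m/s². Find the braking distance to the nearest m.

Braking distance ≈ 1067 m

172 km/h ÷ 3.6 = 47.7778 m/s.
Braking distance = v²/(2a) = 47.7778² / (2 × 1.070) = 2282.718 / 2.140 = 1066.691 m.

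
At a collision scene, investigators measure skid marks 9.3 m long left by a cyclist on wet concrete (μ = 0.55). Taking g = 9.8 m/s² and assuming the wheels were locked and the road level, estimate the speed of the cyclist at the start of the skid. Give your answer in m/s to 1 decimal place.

Deceleration a = μg = 0.55 × 9.8 = 5.390 m/s².
v = √(2a·d) = √(2 × 5.390 × 9.3) = √100.254 = 10.0127 m/s.

Initial speed ≈ 10.0 m/s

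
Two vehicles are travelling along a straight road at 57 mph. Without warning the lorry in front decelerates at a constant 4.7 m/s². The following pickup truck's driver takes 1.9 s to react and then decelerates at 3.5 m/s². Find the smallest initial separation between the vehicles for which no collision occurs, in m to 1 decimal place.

Minimum gap ≈ 72.1 m

57 mph × 0.44704 = 25.4813 m/s.
Leader travels v²/(2a_L) = 649.297 / 9.400 = 69.074 m before stopping.
Follower covers v·t_r = 25.4813 × 1.9 = 48.414 m while reacting, then v²/(2a_F) = 649.297 / 7.000 = 92.757 m while braking, for a total of 48.414 + 92.757 = 141.171 m.
Since a_F ≤ a_L and the follower starts braking later, the follower is never slower than the leader, so the closest approach is when both have stopped.
Minimum gap = 141.171 − 69.074 = 72.097 m.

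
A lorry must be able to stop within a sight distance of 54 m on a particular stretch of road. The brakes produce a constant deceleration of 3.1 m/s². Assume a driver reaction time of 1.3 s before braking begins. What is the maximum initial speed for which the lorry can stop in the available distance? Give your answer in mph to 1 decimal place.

Maximum speed ≈ 32.9 mph

Stopping distance: v·t_r + v²/(2a) = 54 with t_r = 1.3 s and a = 3.100 m/s².
So v² + 8.060 v − 334.80 = 0.
Positive root: v = −a·t_r + √((a·t_r)² + 2a·d) = −4.030 + √(16.241 + 334.80) = 14.7061 m/s.
14.7061 m/s ÷ 0.44704 = 32.897 mph.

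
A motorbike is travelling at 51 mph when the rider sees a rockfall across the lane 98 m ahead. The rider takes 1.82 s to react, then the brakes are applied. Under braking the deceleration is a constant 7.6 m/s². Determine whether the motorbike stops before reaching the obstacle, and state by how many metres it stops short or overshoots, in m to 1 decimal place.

Yes — it stops 22.3 m short of the obstacle

51 mph × 0.44704 = 22.7990 m/s.
Reaction distance = 22.7990 × 1.82 = 41.494 m.
Braking distance = v²/(2a) = 519.794 / 15.200 = 34.197 m.
Total stopping distance = 41.494 + 34.197 = 75.691 m, vs 98 m available — it stops with 98 − 75.691 = 22.309 m to spare.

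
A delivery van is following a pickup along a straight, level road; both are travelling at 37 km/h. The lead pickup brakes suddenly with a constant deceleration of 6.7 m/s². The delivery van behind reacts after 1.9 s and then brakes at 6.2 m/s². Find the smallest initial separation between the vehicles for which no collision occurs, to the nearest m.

37 km/h ÷ 3.6 = 10.2778 m/s.
Leader travels v²/(2a_L) = 105.633 / 13.400 = 7.883 m before stopping.
Follower covers v·t_r = 10.2778 × 1.9 = 19.528 m while reacting, then v²/(2a_F) = 105.633 / 12.400 = 8.519 m while braking, for a total of 19.528 + 8.519 = 28.047 m.
Since a_F ≤ a_L and the follower starts braking later, the follower is never slower than the leader, so the closest approach is when both have stopped.
Minimum gap = 28.047 − 7.883 = 20.164 m.

Minimum gap ≈ 20 m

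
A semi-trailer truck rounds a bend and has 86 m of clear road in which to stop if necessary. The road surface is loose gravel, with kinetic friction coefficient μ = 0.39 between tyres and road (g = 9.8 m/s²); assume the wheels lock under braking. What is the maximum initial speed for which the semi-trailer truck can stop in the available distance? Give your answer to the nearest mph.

a = μg = 0.39 × 9.8 = 3.822 m/s².
v²/(2a) = d ⇒ v = √(2 × 3.822 × 86) = √657.38 = 25.6394 m/s.
25.6394 m/s ÷ 0.44704 = 57.354 mph.

Maximum speed ≈ 57 mph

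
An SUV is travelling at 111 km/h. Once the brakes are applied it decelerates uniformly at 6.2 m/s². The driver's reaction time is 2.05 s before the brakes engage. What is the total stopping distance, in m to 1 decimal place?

111 km/h ÷ 3.6 = 30.8333 m/s.
Reaction distance = v·t_r = 30.8333 × 2.05 = 63.208 m.
Braking distance = v²/(2a) = 30.8333² / (2 × 6.200) = 950.692 / 12.400 = 76.669 m.
Total = 63.208 + 76.669 = 139.877 m.

Total stopping distance ≈ 139.9 m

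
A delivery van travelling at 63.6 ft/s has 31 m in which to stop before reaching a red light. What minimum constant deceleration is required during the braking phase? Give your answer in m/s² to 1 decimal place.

Required deceleration ≈ 6.1 m/s²

63.6 ft/s × 0.3048 = 19.3853 m/s.
v² = 2a·d ⇒ a = v²/(2d) = 19.3853² / (2 × 31.000) = 375.790 / 62.000 = 6.0611 m/s².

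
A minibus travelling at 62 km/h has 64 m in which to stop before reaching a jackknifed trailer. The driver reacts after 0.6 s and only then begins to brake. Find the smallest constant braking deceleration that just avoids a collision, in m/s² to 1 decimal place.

Required deceleration ≈ 2.8 m/s²

62 km/h ÷ 3.6 = 17.2222 m/s.
Distance covered during reaction = 17.2222 × 0.6 = 10.333 m.
Distance available for braking: 64 − 10.333 = 53.667 m.
v² = 2a·d ⇒ a = v²/(2d) = 17.2222² / (2 × 53.667) = 296.604 / 107.334 = 2.7634 m/s².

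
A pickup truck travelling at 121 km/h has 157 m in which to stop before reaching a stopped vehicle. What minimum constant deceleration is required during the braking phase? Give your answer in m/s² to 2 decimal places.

121 km/h ÷ 3.6 = 33.6111 m/s.
v² = 2a·d ⇒ a = v²/(2d) = 33.6111² / (2 × 157.000) = 1129.706 / 314.000 = 3.5978 m/s².

Required deceleration ≈ 3.60 m/s²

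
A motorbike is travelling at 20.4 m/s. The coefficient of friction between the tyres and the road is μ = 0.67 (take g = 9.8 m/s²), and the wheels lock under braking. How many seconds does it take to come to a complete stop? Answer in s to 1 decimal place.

Braking time ≈ 3.1 s

a = μg = 0.67 × 9.8 = 6.566 m/s².
Braking time = v/a = 20.4000 / 6.566 = 3.107 s.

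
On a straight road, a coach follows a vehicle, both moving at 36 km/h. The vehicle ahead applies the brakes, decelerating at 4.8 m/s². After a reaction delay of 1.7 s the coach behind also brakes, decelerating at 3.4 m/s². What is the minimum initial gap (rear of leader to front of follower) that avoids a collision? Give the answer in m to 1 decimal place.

Minimum gap ≈ 21.3 m

36 km/h ÷ 3.6 = 10.0000 m/s.
Leader travels v²/(2a_L) = 100.000 / 9.600 = 10.417 m before stopping.
Follower covers v·t_r = 10.0000 × 1.7 = 17.000 m while reacting, then v²/(2a_F) = 100.000 / 6.800 = 14.706 m while braking, for a total of 17.000 + 14.706 = 31.706 m.
Since a_F ≤ a_L and the follower starts braking later, the follower is never slower than the leader, so the closest approach is when both have stopped.
Minimum gap = 31.706 − 10.417 = 21.289 m.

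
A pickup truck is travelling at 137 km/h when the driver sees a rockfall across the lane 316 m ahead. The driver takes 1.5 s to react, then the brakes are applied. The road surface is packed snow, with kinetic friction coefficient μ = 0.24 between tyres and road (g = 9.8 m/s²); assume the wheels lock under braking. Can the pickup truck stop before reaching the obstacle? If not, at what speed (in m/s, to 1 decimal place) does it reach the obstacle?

137 km/h ÷ 3.6 = 38.0556 m/s.
a = μg = 0.24 × 9.8 = 2.352 m/s².
Reaction distance = 38.0556 × 1.5 = 57.083 m.
Braking distance needed to stop: v²/(2a) = 1448.229 / 4.704 = 307.872 m, so total needed = 57.083 + 307.872 = 364.955 m > 316 m — it cannot stop.
Distance remaining when braking begins: 316 − 57.083 = 258.917 m.
v² = v₀² − 2a·d = 1448.229 − 2 × 2.352 × 258.917 = 230.283 m²/s².
v = √230.283 = 15.175 m/s.

No — it strikes the obstacle at 15.2 m/s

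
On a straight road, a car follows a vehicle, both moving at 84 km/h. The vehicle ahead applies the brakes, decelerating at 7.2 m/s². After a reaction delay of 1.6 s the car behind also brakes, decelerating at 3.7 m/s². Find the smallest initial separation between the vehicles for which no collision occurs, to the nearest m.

Minimum gap ≈ 73 m

84 km/h ÷ 3.6 = 23.3333 m/s.
Leader travels v²/(2a_L) = 544.443 / 14.400 = 37.809 m before stopping.
Follower covers v·t_r = 23.3333 × 1.6 = 37.333 m while reacting, then v²/(2a_F) = 544.443 / 7.400 = 73.573 m while braking, for a total of 37.333 + 73.573 = 110.906 m.
Since a_F ≤ a_L and the follower starts braking later, the follower is never slower than the leader, so the closest approach is when both have stopped.
Minimum gap = 110.906 − 37.809 = 73.097 m.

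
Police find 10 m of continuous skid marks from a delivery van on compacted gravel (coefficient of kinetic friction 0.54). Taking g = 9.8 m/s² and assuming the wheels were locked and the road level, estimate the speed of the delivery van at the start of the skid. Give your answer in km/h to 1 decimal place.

Initial speed ≈ 37.0 km/h

Deceleration a = μg = 0.54 × 9.8 = 5.292 m/s².
v = √(2a·d) = √(2 × 5.292 × 10) = √105.840 = 10.2879 m/s.
= 10.2879 × 3.6 = 37.036 km/h.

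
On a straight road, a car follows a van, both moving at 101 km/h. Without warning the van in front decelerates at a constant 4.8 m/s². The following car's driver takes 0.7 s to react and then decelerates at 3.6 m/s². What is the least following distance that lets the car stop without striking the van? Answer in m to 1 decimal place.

Minimum gap ≈ 47.0 m

101 km/h ÷ 3.6 = 28.0556 m/s.
Leader travels v²/(2a_L) = 787.117 / 9.600 = 81.991 m before stopping.
Follower covers v·t_r = 28.0556 × 0.7 = 19.639 m while reacting, then v²/(2a_F) = 787.117 / 7.200 = 109.322 m while braking, for a total of 19.639 + 109.322 = 128.961 m.
Since a_F ≤ a_L and the follower starts braking later, the follower is never slower than the leader, so the closest approach is when both have stopped.
Minimum gap = 128.961 − 81.991 = 46.970 m.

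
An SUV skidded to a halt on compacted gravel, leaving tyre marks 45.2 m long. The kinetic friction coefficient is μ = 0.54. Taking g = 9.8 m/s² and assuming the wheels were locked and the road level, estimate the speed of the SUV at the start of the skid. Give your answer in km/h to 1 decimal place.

Initial speed ≈ 78.7 km/h

Deceleration a = μg = 0.54 × 9.8 = 5.292 m/s².
v = √(2a·d) = √(2 × 5.292 × 45.2) = √478.397 = 21.8723 m/s.
= 21.8723 × 3.6 = 78.740 km/h.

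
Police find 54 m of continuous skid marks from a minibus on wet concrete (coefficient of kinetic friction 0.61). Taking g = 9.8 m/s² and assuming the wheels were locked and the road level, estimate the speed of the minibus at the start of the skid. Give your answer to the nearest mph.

Initial speed ≈ 57 mph

Deceleration a = μg = 0.61 × 9.8 = 5.978 m/s².
v = √(2a·d) = √(2 × 5.978 × 54) = √645.624 = 25.4091 m/s.
= 25.4091 ÷ 0.44704 = 56.839 mph.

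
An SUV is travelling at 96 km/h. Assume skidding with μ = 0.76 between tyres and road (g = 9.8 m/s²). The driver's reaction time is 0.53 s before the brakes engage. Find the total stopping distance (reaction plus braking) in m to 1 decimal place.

Total stopping distance ≈ 61.9 m

96 km/h ÷ 3.6 = 26.6667 m/s.
a = μg = 0.76 × 9.8 = 7.448 m/s².
Reaction distance = v·t_r = 26.6667 × 0.53 = 14.133 m.
Braking distance = v²/(2a) = 26.6667² / (2 × 7.448) = 711.113 / 14.896 = 47.739 m.
Total = 14.133 + 47.739 = 61.872 m.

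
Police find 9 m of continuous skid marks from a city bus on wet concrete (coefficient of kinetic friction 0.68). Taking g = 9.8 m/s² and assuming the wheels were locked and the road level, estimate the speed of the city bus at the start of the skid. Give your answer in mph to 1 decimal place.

Deceleration a = μg = 0.68 × 9.8 = 6.664 m/s².
v = √(2a·d) = √(2 × 6.664 × 9) = √119.952 = 10.9523 m/s.
= 10.9523 ÷ 0.44704 = 24.500 mph.

Initial speed ≈ 24.5 mph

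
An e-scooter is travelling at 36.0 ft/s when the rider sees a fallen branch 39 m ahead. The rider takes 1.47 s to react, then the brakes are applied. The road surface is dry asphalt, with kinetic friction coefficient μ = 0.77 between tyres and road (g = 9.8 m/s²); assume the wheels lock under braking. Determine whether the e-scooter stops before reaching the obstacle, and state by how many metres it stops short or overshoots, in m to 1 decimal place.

Yes — it stops 14.9 m short of the obstacle

36 ft/s × 0.3048 = 10.9728 m/s.
a = μg = 0.77 × 9.8 = 7.546 m/s².
Reaction distance = 10.9728 × 1.47 = 16.130 m.
Braking distance = v²/(2a) = 120.402 / 15.092 = 7.978 m.
Total stopping distance = 16.130 + 7.978 = 24.108 m, vs 39 m available — it stops with 39 − 24.108 = 14.892 m to spare.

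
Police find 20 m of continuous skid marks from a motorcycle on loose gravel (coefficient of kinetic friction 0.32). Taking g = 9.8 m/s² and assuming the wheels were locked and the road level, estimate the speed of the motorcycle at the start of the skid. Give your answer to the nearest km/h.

Initial speed ≈ 40 km/h

Deceleration a = μg = 0.32 × 9.8 = 3.136 m/s².
v = √(2a·d) = √(2 × 3.136 × 20) = √125.440 = 11.2000 m/s.
= 11.2000 × 3.6 = 40.320 km/h.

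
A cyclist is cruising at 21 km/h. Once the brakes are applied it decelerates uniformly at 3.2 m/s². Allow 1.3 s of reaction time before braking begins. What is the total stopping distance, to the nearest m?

21 km/h ÷ 3.6 = 5.8333 m/s.
Reaction distance = v·t_r = 5.8333 × 1.3 = 7.583 m.
Braking distance = v²/(2a) = 5.8333² / (2 × 3.200) = 34.027 / 6.400 = 5.317 m.
Total = 7.583 + 5.317 = 12.900 m.

Total stopping distance ≈ 13 m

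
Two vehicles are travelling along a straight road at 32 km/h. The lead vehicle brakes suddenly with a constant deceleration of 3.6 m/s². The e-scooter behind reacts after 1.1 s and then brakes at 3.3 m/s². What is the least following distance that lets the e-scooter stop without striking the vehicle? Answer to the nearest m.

Minimum gap ≈ 11 m

32 km/h ÷ 3.6 = 8.8889 m/s.
Leader travels v²/(2a_L) = 79.013 / 7.200 = 10.974 m before stopping.
Follower covers v·t_r = 8.8889 × 1.1 = 9.778 m while reacting, then v²/(2a_F) = 79.013 / 6.600 = 11.972 m while braking, for a total of 9.778 + 11.972 = 21.750 m.
Since a_F ≤ a_L and the follower starts braking later, the follower is never slower than the leader, so the closest approach is when both have stopped.
Minimum gap = 21.750 − 10.974 = 10.776 m.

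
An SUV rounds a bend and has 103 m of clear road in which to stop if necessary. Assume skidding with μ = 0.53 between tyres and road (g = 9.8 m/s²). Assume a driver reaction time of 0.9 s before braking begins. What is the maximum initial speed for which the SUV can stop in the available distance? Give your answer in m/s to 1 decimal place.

Maximum speed ≈ 28.4 m/s

a = μg = 0.53 × 9.8 = 5.194 m/s².
Stopping distance: v·t_r + v²/(2a) = 103 with t_r = 0.9 s and a = 5.194 m/s².
So v² + 9.349 v − 1069.96 = 0.
Positive root: v = −a·t_r + √((a·t_r)² + 2a·d) = −4.675 + √(21.856 + 1069.96) = 28.3676 m/s.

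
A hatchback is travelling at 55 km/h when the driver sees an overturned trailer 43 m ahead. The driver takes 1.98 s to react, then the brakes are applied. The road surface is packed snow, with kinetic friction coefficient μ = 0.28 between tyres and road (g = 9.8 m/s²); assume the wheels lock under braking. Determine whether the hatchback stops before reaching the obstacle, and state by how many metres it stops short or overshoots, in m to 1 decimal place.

No — it overshoots by 29.8 m

55 km/h ÷ 3.6 = 15.2778 m/s.
a = μg = 0.28 × 9.8 = 2.744 m/s².
Reaction distance = 15.2778 × 1.98 = 30.250 m.
Braking distance = v²/(2a) = 233.411 / 5.488 = 42.531 m.
Total stopping distance = 30.250 + 42.531 = 72.781 m, vs 43 m available — it cannot stop in time and overshoots by 72.781 − 43 = 29.781 m.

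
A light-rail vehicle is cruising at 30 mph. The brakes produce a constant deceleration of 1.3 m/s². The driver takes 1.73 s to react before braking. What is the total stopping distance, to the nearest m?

30 mph × 0.44704 = 13.4112 m/s.
Reaction distance = v·t_r = 13.4112 × 1.73 = 23.201 m.
Braking distance = v²/(2a) = 13.4112² / (2 × 1.300) = 179.860 / 2.600 = 69.177 m.
Total = 23.201 + 69.177 = 92.378 m.

Total stopping distance ≈ 92 m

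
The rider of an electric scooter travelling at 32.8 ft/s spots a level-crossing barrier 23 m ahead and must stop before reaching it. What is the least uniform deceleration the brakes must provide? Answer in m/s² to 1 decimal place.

32.8 ft/s × 0.3048 = 9.9974 m/s.
v² = 2a·d ⇒ a = v²/(2d) = 9.9974² / (2 × 23.000) = 99.948 / 46.000 = 2.1728 m/s².

Required deceleration ≈ 2.2 m/s²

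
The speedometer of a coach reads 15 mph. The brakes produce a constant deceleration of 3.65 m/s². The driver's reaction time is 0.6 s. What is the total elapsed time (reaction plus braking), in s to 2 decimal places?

Total time ≈ 2.44 s

15 mph × 0.44704 = 6.7056 m/s.
Braking time = v/a = 6.7056 / 3.650 = 1.837 s.
Total = 0.6 + 1.837 = 2.437 s.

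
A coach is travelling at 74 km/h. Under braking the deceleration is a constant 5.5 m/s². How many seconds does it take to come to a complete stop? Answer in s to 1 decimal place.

74 km/h ÷ 3.6 = 20.5556 m/s.
Braking time = v/a = 20.5556 / 5.500 = 3.737 s.

Braking time ≈ 3.7 s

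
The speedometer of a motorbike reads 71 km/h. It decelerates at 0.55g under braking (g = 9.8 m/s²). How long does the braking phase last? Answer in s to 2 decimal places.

71 km/h ÷ 3.6 = 19.7222 m/s.
a = 0.55 × 9.8 = 5.390 m/s².
Braking time = v/a = 19.7222 / 5.390 = 3.659 s.

Braking time ≈ 3.66 s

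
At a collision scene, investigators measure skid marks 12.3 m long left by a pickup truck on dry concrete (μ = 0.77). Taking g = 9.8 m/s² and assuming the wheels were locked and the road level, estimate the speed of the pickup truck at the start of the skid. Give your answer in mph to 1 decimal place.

Initial speed ≈ 30.5 mph

Deceleration a = μg = 0.77 × 9.8 = 7.546 m/s².
v = √(2a·d) = √(2 × 7.546 × 12.3) = √185.632 = 13.6247 m/s.
= 13.6247 ÷ 0.44704 = 30.478 mph.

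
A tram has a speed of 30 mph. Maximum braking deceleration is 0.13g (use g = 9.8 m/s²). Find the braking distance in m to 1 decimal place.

Braking distance ≈ 70.6 m

30 mph × 0.44704 = 13.4112 m/s.
a = 0.13 × 9.8 = 1.274 m/s².
Braking distance = v²/(2a) = 13.4112² / (2 × 1.274) = 179.860 / 2.548 = 70.589 m.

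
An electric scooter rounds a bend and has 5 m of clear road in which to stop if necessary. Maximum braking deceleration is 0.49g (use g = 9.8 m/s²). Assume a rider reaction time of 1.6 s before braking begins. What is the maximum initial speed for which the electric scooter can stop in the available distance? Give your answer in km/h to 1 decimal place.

a = 0.49 × 9.8 = 4.802 m/s².
Stopping distance: v·t_r + v²/(2a) = 5 with t_r = 1.6 s and a = 4.802 m/s².
So v² + 15.366 v − 48.02 = 0.
Positive root: v = −a·t_r + √((a·t_r)² + 2a·d) = −7.683 + √(59.028 + 48.02) = 2.6634 m/s.
2.6634 m/s × 3.6 = 9.588 km/h.

Maximum speed ≈ 9.6 km/h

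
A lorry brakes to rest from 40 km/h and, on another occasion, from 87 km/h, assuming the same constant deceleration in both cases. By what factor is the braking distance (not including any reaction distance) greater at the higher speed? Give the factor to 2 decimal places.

Factor ≈ 4.73

Braking distance d = v²/(2a), so with a fixed, d ∝ v².
Factor = (87/40)² = 2.1750² = 4.7306.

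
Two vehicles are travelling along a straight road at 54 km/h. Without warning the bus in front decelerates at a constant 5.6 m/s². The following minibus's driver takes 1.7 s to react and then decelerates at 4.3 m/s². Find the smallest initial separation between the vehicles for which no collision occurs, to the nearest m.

54 km/h ÷ 3.6 = 15.0000 m/s.
Leader travels v²/(2a_L) = 225.000 / 11.200 = 20.089 m before stopping.
Follower covers v·t_r = 15.0000 × 1.7 = 25.500 m while reacting, then v²/(2a_F) = 225.000 / 8.600 = 26.163 m while braking, for a total of 25.500 + 26.163 = 51.663 m.
Since a_F ≤ a_L and the follower starts braking later, the follower is never slower than the leader, so the closest approach is when both have stopped.
Minimum gap = 51.663 − 20.089 = 31.574 m.

Minimum gap ≈ 32 m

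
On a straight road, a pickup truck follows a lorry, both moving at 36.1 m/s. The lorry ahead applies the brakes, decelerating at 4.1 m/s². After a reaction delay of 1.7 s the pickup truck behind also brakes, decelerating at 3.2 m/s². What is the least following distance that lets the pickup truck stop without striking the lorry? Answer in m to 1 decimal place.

Leader travels v²/(2a_L) = 1303.210 / 8.200 = 158.928 m before stopping.
Follower covers v·t_r = 36.1000 × 1.7 = 61.370 m while reacting, then v²/(2a_F) = 1303.210 / 6.400 = 203.627 m while braking, for a total of 61.370 + 203.627 = 264.997 m.
Since a_F ≤ a_L and the follower starts braking later, the follower is never slower than the leader, so the closest approach is when both have stopped.
Minimum gap = 264.997 − 158.928 = 106.069 m.

Minimum gap ≈ 106.1 m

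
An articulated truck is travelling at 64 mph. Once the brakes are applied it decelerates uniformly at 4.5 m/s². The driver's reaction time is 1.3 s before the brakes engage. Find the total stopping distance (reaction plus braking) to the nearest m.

Total stopping distance ≈ 128 m

64 mph × 0.44704 = 28.6106 m/s.
Reaction distance = v·t_r = 28.6106 × 1.3 = 37.194 m.
Braking distance = v²/(2a) = 28.6106² / (2 × 4.500) = 818.566 / 9.000 = 90.952 m.
Total = 37.194 + 90.952 = 128.146 m.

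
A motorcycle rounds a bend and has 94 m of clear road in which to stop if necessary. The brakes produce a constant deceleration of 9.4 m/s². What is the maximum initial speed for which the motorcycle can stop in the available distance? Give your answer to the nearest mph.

v²/(2a) = d ⇒ v = √(2 × 9.400 × 94) = √1767.20 = 42.0381 m/s.
42.0381 m/s ÷ 0.44704 = 94.037 mph.

Maximum speed ≈ 94 mph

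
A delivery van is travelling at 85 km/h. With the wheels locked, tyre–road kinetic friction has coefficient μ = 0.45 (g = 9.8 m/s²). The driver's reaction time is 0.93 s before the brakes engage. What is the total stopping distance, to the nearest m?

Total stopping distance ≈ 85 m

85 km/h ÷ 3.6 = 23.6111 m/s.
a = μg = 0.45 × 9.8 = 4.410 m/s².
Reaction distance = v·t_r = 23.6111 × 0.93 = 21.958 m.
Braking distance = v²/(2a) = 23.6111² / (2 × 4.410) = 557.484 / 8.820 = 63.207 m.
Total = 21.958 + 63.207 = 85.165 m.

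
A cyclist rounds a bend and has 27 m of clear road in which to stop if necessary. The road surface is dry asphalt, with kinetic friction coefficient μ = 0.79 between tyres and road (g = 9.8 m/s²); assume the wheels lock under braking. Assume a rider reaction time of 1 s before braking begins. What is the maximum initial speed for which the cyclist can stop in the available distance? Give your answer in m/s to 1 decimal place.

Maximum speed ≈ 14.1 m/s

a = μg = 0.79 × 9.8 = 7.742 m/s².
Stopping distance: v·t_r + v²/(2a) = 27 with t_r = 1 s and a = 7.742 m/s².
So v² + 15.484 v − 418.07 = 0.
Positive root: v = −a·t_r + √((a·t_r)² + 2a·d) = −7.742 + √(59.939 + 418.07) = 14.1214 m/s.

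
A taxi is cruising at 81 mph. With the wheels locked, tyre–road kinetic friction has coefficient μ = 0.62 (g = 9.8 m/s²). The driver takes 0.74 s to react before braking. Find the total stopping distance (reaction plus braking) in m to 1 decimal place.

Total stopping distance ≈ 134.7 m

81 mph × 0.44704 = 36.2102 m/s.
a = μg = 0.62 × 9.8 = 6.076 m/s².
Reaction distance = v·t_r = 36.2102 × 0.74 = 26.796 m.
Braking distance = v²/(2a) = 36.2102² / (2 × 6.076) = 1311.179 / 12.152 = 107.898 m.
Total = 26.796 + 107.898 = 134.694 m.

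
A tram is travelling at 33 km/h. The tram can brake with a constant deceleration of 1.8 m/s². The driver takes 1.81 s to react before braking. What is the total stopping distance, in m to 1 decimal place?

Total stopping distance ≈ 39.9 m

33 km/h ÷ 3.6 = 9.1667 m/s.
Reaction distance = v·t_r = 9.1667 × 1.81 = 16.592 m.
Braking distance = v²/(2a) = 9.1667² / (2 × 1.800) = 84.028 / 3.600 = 23.341 m.
Total = 16.592 + 23.341 = 39.933 m.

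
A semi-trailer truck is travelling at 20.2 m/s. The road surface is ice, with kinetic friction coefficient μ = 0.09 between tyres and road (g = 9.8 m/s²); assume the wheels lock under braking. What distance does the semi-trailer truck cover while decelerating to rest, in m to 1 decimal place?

a = μg = 0.09 × 9.8 = 0.882 m/s².
Braking distance = v²/(2a) = 20.2000² / (2 × 0.882) = 408.040 / 1.764 = 231.315 m.

Braking distance ≈ 231.3 m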